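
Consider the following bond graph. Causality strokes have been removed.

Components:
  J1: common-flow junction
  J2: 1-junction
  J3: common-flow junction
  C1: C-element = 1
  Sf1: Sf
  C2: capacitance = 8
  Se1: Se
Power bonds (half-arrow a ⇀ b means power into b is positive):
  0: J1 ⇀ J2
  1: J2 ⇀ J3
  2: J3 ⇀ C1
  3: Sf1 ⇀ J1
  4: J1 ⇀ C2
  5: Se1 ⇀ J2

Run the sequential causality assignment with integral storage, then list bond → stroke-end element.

bond 0 stroke→J1
bond 1 stroke→J2
bond 2 stroke→J3
bond 3 stroke→Sf1
bond 4 stroke→J1
bond 5 stroke→J2

β3 stroke→Sf1  (Sf1 fixes flow; stroke at Sf1)
β5 stroke→J2  (source Se1 imposes e)
β0 stroke→J1  (J1 flow already set via bond 3)
β4 stroke→J1  (common-f at J1 fixed by 3)
β1 stroke→J2  (1-jn J2 has f-setter on 0)
β2 stroke→J3  (J3 flow already set via bond 1)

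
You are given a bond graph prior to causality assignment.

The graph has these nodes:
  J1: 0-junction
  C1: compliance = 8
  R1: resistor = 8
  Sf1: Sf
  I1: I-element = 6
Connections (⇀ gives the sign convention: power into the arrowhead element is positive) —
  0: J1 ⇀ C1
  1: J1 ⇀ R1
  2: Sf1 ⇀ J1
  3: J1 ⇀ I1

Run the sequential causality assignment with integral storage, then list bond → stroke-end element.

b2 |Sf1  (Sf1 (Sf) sets flow on bond)
b0 |J1  (C1 outputs effort q/C1)
b1 |R1  (J1: bond 0 brought effort, rest push out)
b3 |I1  (common-e at J1 fixed by 0)

b0 stroke→J1
b1 stroke→R1
b2 stroke→Sf1
b3 stroke→I1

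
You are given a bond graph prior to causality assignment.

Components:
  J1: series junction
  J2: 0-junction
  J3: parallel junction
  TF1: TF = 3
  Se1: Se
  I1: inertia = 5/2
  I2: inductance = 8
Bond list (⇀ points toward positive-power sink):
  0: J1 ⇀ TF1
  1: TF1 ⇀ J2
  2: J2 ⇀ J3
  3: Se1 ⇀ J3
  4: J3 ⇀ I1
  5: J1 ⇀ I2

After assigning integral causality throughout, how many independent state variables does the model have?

2  (I1, I2 all integral)

β3 stroke→J3  (Se1: effort source, stroke at far end)
β2 stroke→J2  (J3 effort already set via bond 3)
β4 stroke→I1  (0-jn J3 has e-setter on 3)
β1 stroke→TF1  (J2: bond 2 brought effort, rest push out)
β0 stroke→J1  (through TF1, causality passes straight; one stroke at TF1)
β5 stroke→I2  (only one flow-in slot at J1)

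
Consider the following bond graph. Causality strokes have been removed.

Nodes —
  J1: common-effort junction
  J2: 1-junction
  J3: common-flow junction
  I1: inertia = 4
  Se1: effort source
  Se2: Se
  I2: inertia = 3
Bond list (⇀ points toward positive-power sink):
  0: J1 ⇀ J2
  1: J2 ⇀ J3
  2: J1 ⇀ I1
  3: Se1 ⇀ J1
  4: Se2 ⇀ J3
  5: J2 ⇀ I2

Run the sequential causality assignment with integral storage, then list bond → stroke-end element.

β3 stroke→J1  (Se1: effort source, stroke at far end)
β4 stroke→J3  (Se2 (Se) sets effort on bond)
β0 stroke→J2  (common-e at J1 fixed by 3)
β2 stroke→I1  (J1 effort already set via bond 3)
β1 stroke→J2  (closing 1-jn rule on J3)
β5 stroke→I2  (only one flow-in slot at J2)

β0 stroke at J2
β1 stroke at J2
β2 stroke at I1
β3 stroke at J1
β4 stroke at J3
β5 stroke at I2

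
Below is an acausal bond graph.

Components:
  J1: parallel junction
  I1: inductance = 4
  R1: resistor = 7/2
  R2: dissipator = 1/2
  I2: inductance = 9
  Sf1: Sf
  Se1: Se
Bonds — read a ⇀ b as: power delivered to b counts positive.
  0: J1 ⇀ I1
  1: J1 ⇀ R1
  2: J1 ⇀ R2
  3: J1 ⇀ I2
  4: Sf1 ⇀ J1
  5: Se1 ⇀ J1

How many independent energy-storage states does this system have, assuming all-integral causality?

2  (I1, I2 all integral)

b4 →Sf1  (Sf1 fixes flow; stroke at Sf1)
b5 →J1  (Se1 (Se) sets effort on bond)
b0 →I1  (J1 effort already set via bond 5)
b1 →R1  (J1 effort already set via bond 5)
b2 →R2  (J1 effort already set via bond 5)
b3 →I2  (0-jn J1 has e-setter on 5)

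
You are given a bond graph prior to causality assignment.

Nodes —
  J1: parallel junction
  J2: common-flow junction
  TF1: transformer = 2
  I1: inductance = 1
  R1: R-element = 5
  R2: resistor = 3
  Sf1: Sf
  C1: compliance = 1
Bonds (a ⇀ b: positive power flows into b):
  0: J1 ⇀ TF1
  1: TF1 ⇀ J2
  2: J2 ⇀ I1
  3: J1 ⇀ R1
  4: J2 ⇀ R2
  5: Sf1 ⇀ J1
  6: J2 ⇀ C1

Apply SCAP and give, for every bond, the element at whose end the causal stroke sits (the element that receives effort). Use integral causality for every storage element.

β5 stroke at Sf1  (Sf1 fixes flow; stroke at Sf1)
β2 stroke at I1  (I1 outputs flow p/I1)
β1 stroke at J2  (J2: bond 2 brought flow, rest push out)
β4 stroke at J2  (common-f at J2 fixed by 2)
β6 stroke at J2  (common-f at J2 fixed by 2)
β0 stroke at TF1  (through TF1, causality passes straight; one stroke at TF1)
β3 stroke at J1  (J1: last free bond brings effort in)

#0 stroke→TF1
#1 stroke→J2
#2 stroke→I1
#3 stroke→J1
#4 stroke→J2
#5 stroke→Sf1
#6 stroke→J2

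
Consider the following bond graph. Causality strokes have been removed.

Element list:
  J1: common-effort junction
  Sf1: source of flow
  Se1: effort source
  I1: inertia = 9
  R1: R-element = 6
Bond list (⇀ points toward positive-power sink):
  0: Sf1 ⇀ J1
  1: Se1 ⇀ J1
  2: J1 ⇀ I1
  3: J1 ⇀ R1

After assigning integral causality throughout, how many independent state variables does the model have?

1  (I1 all integral)

#0 →Sf1  (source Sf1 imposes f)
#1 →J1  (Se1 (Se) sets effort on bond)
#2 →I1  (0-jn J1 has e-setter on 1)
#3 →R1  (J1 effort already set via bond 1)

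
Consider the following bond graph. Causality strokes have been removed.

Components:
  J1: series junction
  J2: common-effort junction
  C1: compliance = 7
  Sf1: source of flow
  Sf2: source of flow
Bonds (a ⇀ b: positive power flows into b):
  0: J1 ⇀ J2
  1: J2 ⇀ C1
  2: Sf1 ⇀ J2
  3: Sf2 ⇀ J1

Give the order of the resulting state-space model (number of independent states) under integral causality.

β2 →Sf1  (source Sf1 imposes f)
β3 →Sf2  (Sf2 (Sf) sets flow on bond)
β0 →J1  (common-f at J1 fixed by 3)
β1 →J2  (closing 0-jn rule on J2)

1  (C1 all integral)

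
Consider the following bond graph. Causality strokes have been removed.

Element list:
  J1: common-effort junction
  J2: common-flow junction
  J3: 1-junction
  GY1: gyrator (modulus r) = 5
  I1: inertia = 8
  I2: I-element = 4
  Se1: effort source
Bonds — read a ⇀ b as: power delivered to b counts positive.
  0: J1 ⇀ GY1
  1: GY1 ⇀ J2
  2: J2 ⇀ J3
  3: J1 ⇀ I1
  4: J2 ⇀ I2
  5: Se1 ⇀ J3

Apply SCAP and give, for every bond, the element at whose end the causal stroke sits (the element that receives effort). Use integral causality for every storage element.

b5 stroke at J3  (Se1 fixes effort; stroke away)
b2 stroke at J2  (J3: last free bond brings flow in)
b3 stroke at I1  (prefer integral on I1)
b0 stroke at J1  (J1: last free bond brings effort in)
b1 stroke at J2  (GY1: gyrator matches bond 0)
b4 stroke at I2  (J2 needs exactly one f-in)

b0 stroke→J1
b1 stroke→J2
b2 stroke→J2
b3 stroke→I1
b4 stroke→I2
b5 stroke→J3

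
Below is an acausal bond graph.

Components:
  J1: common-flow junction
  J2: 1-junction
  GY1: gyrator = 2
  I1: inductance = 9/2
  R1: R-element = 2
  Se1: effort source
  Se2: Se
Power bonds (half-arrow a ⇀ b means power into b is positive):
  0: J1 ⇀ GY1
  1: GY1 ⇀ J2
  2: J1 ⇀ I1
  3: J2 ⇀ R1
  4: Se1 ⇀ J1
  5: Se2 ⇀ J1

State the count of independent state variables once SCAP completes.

β4 stroke at J1  (source Se1 imposes e)
β5 stroke at J1  (Se2 (Se) sets effort on bond)
β2 stroke at I1  (prefer integral on I1)
β0 stroke at J1  (J1: bond 2 brought flow, rest push out)
β1 stroke at J2  (GY GY1: same side as bond 0)
β3 stroke at R1  (closing 1-jn rule on J2)

1  (I1 all integral)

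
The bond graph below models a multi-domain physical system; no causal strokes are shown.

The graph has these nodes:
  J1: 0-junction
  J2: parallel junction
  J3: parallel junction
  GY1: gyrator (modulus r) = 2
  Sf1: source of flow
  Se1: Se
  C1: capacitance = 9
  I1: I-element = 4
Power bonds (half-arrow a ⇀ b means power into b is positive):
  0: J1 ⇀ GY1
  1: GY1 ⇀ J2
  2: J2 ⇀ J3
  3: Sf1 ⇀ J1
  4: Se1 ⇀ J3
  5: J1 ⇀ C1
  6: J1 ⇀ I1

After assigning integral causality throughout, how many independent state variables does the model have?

bond 3 stroke at Sf1  (Sf1 fixes flow; stroke at Sf1)
bond 4 stroke at J3  (Se1 fixes effort; stroke away)
bond 2 stroke at J2  (common-e at J3 fixed by 4)
bond 1 stroke at GY1  (J2 effort already set via bond 2)
bond 0 stroke at GY1  (GY GY1: same side as bond 1)
bond 5 stroke at J1  (C1 integral (e out))
bond 6 stroke at I1  (0-jn J1 has e-setter on 5)

2  (C1, I1 all integral)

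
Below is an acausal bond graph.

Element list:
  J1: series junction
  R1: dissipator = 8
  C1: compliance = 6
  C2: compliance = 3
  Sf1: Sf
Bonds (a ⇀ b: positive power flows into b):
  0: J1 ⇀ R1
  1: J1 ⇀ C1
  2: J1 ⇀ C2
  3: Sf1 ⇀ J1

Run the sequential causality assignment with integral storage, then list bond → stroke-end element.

β0 |J1
β1 |J1
β2 |J1
β3 |Sf1

β3 →Sf1  (Sf1: flow source, stroke at near end)
β0 →J1  (common-f at J1 fixed by 3)
β1 →J1  (1-jn J1 has f-setter on 3)
β2 →J1  (common-f at J1 fixed by 3)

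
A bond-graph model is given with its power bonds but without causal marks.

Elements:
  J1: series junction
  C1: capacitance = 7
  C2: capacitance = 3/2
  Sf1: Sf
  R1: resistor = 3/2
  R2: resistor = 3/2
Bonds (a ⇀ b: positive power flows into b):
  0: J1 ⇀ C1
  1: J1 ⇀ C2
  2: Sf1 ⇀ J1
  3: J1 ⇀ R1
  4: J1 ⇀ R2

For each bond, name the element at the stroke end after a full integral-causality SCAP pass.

#0 |J1
#1 |J1
#2 |Sf1
#3 |J1
#4 |J1

β2 stroke→Sf1  (Sf1: flow source, stroke at near end)
β0 stroke→J1  (J1 flow already set via bond 2)
β1 stroke→J1  (J1: bond 2 brought flow, rest push out)
β3 stroke→J1  (J1: bond 2 brought flow, rest push out)
β4 stroke→J1  (1-jn J1 has f-setter on 2)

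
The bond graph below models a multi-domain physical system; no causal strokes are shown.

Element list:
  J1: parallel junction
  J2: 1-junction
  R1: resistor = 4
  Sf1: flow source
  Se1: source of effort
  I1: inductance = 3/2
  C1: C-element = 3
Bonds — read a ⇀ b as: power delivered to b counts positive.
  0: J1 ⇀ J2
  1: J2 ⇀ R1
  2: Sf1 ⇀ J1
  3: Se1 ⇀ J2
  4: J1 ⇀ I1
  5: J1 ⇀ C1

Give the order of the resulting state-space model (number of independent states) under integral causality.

β2 →Sf1  (Sf1: flow source, stroke at near end)
β3 →J2  (Se1 fixes effort; stroke away)
β4 →I1  (I1: I, integral causality)
β5 →J1  (prefer integral on C1)
β0 →J2  (J1 effort already set via bond 5)
β1 →R1  (closing 1-jn rule on J2)

2  (C1, I1 all integral)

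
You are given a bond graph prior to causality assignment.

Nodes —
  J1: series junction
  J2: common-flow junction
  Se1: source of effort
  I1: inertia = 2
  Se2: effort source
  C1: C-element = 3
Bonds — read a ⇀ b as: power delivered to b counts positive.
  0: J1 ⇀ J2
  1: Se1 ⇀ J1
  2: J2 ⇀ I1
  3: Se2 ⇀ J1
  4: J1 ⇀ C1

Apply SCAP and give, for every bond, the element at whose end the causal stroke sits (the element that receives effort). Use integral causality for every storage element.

#0 |J2
#1 |J1
#2 |I1
#3 |J1
#4 |J1

bond 1 stroke at J1  (Se1: effort source, stroke at far end)
bond 3 stroke at J1  (Se2 fixes effort; stroke away)
bond 2 stroke at I1  (I1 integral (f out))
bond 0 stroke at J2  (J2 flow already set via bond 2)
bond 4 stroke at J1  (common-f at J1 fixed by 0)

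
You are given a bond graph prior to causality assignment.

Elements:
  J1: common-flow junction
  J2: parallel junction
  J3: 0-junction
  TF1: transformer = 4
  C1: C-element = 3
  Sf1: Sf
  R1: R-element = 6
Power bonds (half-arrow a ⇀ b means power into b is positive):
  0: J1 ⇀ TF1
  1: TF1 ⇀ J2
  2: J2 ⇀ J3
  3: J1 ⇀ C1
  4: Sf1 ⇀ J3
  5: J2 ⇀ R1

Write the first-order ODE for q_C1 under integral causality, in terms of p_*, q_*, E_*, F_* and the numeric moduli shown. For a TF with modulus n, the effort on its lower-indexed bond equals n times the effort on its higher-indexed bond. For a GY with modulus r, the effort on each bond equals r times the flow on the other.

dq_C1/dt = -F_Sf1/4 - q_C1/288

b4 stroke at Sf1  (Sf1 fixes flow; stroke at Sf1)
b2 stroke at J3  (J3: last free bond brings effort in)
b3 stroke at J1  (C1 outputs effort q/C1)
b0 stroke at TF1  (J1 needs exactly one f-in)
b1 stroke at J2  (TF TF1: opposite of bond 0)
b5 stroke at R1  (J2: bond 1 brought effort, rest push out)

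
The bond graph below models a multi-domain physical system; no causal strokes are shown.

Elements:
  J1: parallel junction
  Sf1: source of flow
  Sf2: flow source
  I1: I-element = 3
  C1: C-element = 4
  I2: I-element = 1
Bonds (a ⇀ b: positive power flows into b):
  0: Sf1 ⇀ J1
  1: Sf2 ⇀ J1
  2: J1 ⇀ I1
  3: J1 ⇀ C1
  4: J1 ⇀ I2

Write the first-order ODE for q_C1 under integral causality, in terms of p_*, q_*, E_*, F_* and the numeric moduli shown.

b0 →Sf1  (Sf1 fixes flow; stroke at Sf1)
b1 →Sf2  (Sf2 fixes flow; stroke at Sf2)
b2 →I1  (I1 outputs flow p/I1)
b3 →J1  (C1: C, integral causality)
b4 →I2  (common-e at J1 fixed by 3)

dq_C1/dt = F_Sf1 + F_Sf2 - p_I1/3 - p_I2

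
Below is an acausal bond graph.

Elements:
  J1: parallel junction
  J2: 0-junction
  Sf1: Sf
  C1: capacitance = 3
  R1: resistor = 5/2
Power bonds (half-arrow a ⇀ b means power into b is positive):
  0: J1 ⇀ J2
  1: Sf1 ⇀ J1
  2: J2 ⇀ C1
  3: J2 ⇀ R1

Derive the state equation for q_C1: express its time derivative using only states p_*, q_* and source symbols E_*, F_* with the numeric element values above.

dq_C1/dt = F_Sf1 - 2*q_C1/15

β1 |Sf1  (Sf1 (Sf) sets flow on bond)
β0 |J1  (J1: last free bond brings effort in)
β2 |J2  (C1 integral (e out))
β3 |R1  (common-e at J2 fixed by 2)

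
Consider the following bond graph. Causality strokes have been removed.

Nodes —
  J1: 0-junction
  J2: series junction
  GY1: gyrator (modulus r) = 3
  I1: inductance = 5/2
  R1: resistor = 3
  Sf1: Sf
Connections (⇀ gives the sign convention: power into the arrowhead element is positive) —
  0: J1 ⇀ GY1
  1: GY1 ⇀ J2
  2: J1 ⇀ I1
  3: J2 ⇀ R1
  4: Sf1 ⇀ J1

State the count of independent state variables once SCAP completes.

β4 stroke→Sf1  (source Sf1 imposes f)
β2 stroke→I1  (I1 integral (f out))
β0 stroke→J1  (only one effort-in slot at J1)
β1 stroke→J2  (through GY1, causality inverts; strokes same side of GY1)
β3 stroke→R1  (only one flow-in slot at J2)

1  (I1 all integral)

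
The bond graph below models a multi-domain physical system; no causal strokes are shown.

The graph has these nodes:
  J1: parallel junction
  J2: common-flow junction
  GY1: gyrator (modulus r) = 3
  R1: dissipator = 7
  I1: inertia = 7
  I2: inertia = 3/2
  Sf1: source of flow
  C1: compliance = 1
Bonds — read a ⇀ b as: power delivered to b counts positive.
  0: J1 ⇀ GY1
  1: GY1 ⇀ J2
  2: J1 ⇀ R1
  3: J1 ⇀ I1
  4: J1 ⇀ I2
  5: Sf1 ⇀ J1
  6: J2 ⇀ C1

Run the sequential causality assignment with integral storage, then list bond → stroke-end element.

bond 0 →GY1
bond 1 →GY1
bond 2 →J1
bond 3 →I1
bond 4 →I2
bond 5 →Sf1
bond 6 →J2

bond 5 stroke→Sf1  (source Sf1 imposes f)
bond 3 stroke→I1  (I1 outputs flow p/I1)
bond 4 stroke→I2  (prefer integral on I2)
bond 6 stroke→J2  (C1 outputs effort q/C1)
bond 1 stroke→GY1  (only one flow-in slot at J2)
bond 0 stroke→GY1  (GY GY1: same side as bond 1)
bond 2 stroke→J1  (J1: last free bond brings effort in)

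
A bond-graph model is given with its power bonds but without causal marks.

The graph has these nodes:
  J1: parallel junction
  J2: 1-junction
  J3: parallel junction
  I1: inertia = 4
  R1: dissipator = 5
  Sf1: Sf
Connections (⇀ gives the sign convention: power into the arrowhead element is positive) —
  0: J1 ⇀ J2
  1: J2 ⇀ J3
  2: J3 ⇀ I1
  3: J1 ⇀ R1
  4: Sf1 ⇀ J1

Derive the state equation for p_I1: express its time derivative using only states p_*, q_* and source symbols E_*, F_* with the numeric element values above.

b4 stroke at Sf1  (Sf1: flow source, stroke at near end)
b2 stroke at I1  (I1: I, integral causality)
b1 stroke at J3  (J3 needs exactly one e-in)
b0 stroke at J2  (J2 flow already set via bond 1)
b3 stroke at J1  (only one effort-in slot at J1)

dp_I1/dt = 5*F_Sf1 - 5*p_I1/4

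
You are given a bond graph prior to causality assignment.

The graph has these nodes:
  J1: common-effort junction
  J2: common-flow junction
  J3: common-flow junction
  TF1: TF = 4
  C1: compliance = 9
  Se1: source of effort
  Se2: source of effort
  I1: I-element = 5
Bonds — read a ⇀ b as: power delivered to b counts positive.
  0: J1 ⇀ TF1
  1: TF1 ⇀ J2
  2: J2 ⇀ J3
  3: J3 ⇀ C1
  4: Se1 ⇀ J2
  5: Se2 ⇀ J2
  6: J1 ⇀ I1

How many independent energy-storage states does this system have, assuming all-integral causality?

2  (C1, I1 all integral)

bond 4 stroke→J2  (source Se1 imposes e)
bond 5 stroke→J2  (source Se2 imposes e)
bond 3 stroke→J3  (C1 outputs effort q/C1)
bond 2 stroke→J2  (closing 1-jn rule on J3)
bond 1 stroke→TF1  (J2 needs exactly one f-in)
bond 0 stroke→J1  (TF1 one-in-one-out from 1)
bond 6 stroke→I1  (J1 effort already set via bond 0)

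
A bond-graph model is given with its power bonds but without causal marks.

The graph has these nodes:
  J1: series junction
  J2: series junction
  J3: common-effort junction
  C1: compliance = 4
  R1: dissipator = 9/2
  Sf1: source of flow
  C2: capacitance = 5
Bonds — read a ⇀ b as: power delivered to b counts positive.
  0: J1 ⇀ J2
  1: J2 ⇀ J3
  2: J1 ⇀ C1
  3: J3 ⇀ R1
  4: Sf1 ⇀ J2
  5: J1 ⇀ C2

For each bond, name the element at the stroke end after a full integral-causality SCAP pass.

bond 4 |Sf1  (Sf1: flow source, stroke at near end)
bond 0 |J2  (J2 flow already set via bond 4)
bond 1 |J2  (J2 flow already set via bond 4)
bond 3 |J3  (J3 needs exactly one e-in)
bond 2 |J1  (J1 flow already set via bond 0)
bond 5 |J1  (common-f at J1 fixed by 0)

#0 stroke at J2
#1 stroke at J2
#2 stroke at J1
#3 stroke at J3
#4 stroke at Sf1
#5 stroke at J1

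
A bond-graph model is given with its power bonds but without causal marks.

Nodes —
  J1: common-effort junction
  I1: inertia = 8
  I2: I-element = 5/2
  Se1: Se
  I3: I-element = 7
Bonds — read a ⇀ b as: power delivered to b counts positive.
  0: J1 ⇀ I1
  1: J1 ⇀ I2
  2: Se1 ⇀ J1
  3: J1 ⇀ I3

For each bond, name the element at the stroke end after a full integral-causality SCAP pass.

β0 →I1
β1 →I2
β2 →J1
β3 →I3

bond 2 stroke→J1  (Se1 (Se) sets effort on bond)
bond 0 stroke→I1  (0-jn J1 has e-setter on 2)
bond 1 stroke→I2  (common-e at J1 fixed by 2)
bond 3 stroke→I3  (J1: bond 2 brought effort, rest push out)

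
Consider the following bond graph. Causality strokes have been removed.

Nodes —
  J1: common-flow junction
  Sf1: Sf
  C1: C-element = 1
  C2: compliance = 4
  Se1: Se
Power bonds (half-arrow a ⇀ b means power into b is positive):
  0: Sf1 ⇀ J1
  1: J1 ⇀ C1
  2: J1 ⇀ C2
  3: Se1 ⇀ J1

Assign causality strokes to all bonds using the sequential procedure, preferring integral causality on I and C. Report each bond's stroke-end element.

b0 stroke at Sf1  (Sf1 (Sf) sets flow on bond)
b3 stroke at J1  (source Se1 imposes e)
b1 stroke at J1  (1-jn J1 has f-setter on 0)
b2 stroke at J1  (1-jn J1 has f-setter on 0)

β0 →Sf1
β1 →J1
β2 →J1
β3 →J1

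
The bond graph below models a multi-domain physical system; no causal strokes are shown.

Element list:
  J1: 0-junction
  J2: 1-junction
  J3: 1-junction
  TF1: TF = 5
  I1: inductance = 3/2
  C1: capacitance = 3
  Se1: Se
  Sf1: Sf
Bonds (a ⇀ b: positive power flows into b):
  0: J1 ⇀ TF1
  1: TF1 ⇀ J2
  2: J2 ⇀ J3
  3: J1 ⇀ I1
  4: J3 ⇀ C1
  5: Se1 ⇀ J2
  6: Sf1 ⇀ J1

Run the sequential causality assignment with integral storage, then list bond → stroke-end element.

#0 stroke at J1
#1 stroke at TF1
#2 stroke at J2
#3 stroke at I1
#4 stroke at J3
#5 stroke at J2
#6 stroke at Sf1

bond 5 |J2  (Se1 fixes effort; stroke away)
bond 6 |Sf1  (Sf1 (Sf) sets flow on bond)
bond 3 |I1  (I1 integral (f out))
bond 0 |J1  (J1: last free bond brings effort in)
bond 1 |TF1  (through TF1, causality passes straight; one stroke at TF1)
bond 2 |J2  (J2: bond 1 brought flow, rest push out)
bond 4 |J3  (1-jn J3 has f-setter on 2)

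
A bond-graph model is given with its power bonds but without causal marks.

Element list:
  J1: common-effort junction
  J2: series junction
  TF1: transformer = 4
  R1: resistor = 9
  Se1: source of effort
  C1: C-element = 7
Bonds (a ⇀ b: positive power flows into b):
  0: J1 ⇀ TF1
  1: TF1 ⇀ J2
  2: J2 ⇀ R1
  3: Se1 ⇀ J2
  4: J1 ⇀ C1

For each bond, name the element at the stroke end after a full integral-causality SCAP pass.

#3 stroke at J2  (Se1: effort source, stroke at far end)
#4 stroke at J1  (prefer integral on C1)
#0 stroke at TF1  (common-e at J1 fixed by 4)
#1 stroke at J2  (TF TF1: opposite of bond 0)
#2 stroke at R1  (closing 1-jn rule on J2)

#0 |TF1
#1 |J2
#2 |R1
#3 |J2
#4 |J1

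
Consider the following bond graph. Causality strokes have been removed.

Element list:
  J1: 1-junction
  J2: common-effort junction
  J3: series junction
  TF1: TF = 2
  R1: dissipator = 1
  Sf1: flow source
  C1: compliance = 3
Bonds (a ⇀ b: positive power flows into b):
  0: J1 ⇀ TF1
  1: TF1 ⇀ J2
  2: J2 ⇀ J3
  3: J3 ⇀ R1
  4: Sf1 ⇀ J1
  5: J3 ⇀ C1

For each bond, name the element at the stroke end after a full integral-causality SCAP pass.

b0 |J1
b1 |TF1
b2 |J2
b3 |J3
b4 |Sf1
b5 |J3

#4 |Sf1  (Sf1 fixes flow; stroke at Sf1)
#0 |J1  (1-jn J1 has f-setter on 4)
#1 |TF1  (through TF1, causality passes straight; one stroke at TF1)
#2 |J2  (only one effort-in slot at J2)
#3 |J3  (J3: bond 2 brought flow, rest push out)
#5 |J3  (common-f at J3 fixed by 2)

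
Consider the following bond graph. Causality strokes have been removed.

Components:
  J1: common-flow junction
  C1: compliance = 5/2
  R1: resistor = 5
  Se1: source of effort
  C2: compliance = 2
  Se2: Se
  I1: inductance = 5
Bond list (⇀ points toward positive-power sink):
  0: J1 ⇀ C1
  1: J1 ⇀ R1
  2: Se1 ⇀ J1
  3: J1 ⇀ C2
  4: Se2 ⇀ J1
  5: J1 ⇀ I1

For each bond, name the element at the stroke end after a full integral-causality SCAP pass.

b2 stroke at J1  (Se1 fixes effort; stroke away)
b4 stroke at J1  (Se2 (Se) sets effort on bond)
b0 stroke at J1  (prefer integral on C1)
b3 stroke at J1  (C2 integral (e out))
b5 stroke at I1  (I1 outputs flow p/I1)
b1 stroke at J1  (J1 flow already set via bond 5)

b0 stroke at J1
b1 stroke at J1
b2 stroke at J1
b3 stroke at J1
b4 stroke at J1
b5 stroke at I1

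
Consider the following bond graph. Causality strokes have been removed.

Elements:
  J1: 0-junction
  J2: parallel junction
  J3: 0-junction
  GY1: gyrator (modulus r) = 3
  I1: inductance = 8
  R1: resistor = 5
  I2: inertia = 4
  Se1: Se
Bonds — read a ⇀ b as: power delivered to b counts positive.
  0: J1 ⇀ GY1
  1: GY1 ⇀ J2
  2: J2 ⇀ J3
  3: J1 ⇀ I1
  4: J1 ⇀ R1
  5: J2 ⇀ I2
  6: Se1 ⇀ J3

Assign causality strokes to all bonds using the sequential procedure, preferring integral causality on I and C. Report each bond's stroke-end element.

#0 stroke→GY1
#1 stroke→GY1
#2 stroke→J2
#3 stroke→I1
#4 stroke→J1
#5 stroke→I2
#6 stroke→J3

#6 |J3  (Se1 (Se) sets effort on bond)
#2 |J2  (J3 effort already set via bond 6)
#1 |GY1  (common-e at J2 fixed by 2)
#5 |I2  (common-e at J2 fixed by 2)
#0 |GY1  (GY1 both-in/both-out from 1)
#3 |I1  (I1 outputs flow p/I1)
#4 |J1  (J1 needs exactly one e-in)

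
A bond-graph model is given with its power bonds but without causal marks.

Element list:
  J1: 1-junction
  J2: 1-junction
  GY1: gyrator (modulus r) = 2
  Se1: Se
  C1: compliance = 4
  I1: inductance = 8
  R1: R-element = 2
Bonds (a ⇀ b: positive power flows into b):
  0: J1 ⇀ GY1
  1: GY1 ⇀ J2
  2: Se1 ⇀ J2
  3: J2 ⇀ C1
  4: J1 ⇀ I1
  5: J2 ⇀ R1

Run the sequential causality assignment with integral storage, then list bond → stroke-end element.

#2 |J2  (source Se1 imposes e)
#3 |J2  (prefer integral on C1)
#4 |I1  (I1 integral (f out))
#0 |J1  (J1 flow already set via bond 4)
#1 |J2  (GY GY1: same side as bond 0)
#5 |R1  (J2 needs exactly one f-in)

bond 0 stroke→J1
bond 1 stroke→J2
bond 2 stroke→J2
bond 3 stroke→J2
bond 4 stroke→I1
bond 5 stroke→R1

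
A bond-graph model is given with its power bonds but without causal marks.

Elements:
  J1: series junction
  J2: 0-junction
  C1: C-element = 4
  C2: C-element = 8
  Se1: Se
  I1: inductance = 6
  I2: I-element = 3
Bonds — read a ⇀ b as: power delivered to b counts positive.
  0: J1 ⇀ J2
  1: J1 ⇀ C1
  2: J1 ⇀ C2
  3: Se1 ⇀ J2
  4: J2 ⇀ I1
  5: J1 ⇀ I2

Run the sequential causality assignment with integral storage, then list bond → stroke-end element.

β0 stroke at J1
β1 stroke at J1
β2 stroke at J1
β3 stroke at J2
β4 stroke at I1
β5 stroke at I2

bond 3 |J2  (Se1 fixes effort; stroke away)
bond 0 |J1  (0-jn J2 has e-setter on 3)
bond 4 |I1  (J2: bond 3 brought effort, rest push out)
bond 1 |J1  (C1 outputs effort q/C1)
bond 2 |J1  (C2: C, integral causality)
bond 5 |I2  (J1: last free bond brings flow in)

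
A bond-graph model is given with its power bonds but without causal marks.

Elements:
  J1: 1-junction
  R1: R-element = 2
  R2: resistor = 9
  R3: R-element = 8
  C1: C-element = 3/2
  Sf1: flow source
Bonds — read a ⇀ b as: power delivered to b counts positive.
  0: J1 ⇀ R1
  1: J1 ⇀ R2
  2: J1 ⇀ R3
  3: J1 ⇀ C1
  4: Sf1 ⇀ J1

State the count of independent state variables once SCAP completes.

#4 stroke→Sf1  (Sf1 fixes flow; stroke at Sf1)
#0 stroke→J1  (common-f at J1 fixed by 4)
#1 stroke→J1  (J1: bond 4 brought flow, rest push out)
#2 stroke→J1  (1-jn J1 has f-setter on 4)
#3 stroke→J1  (common-f at J1 fixed by 4)

1  (C1 all integral)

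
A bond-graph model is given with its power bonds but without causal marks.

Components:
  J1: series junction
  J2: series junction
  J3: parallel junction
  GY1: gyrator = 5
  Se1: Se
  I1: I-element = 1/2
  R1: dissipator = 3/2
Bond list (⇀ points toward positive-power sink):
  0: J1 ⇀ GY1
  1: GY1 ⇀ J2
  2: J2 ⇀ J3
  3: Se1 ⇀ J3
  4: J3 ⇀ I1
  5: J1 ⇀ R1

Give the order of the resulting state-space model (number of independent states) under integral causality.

1  (I1 all integral)

β3 →J3  (Se1 fixes effort; stroke away)
β2 →J2  (J3: bond 3 brought effort, rest push out)
β4 →I1  (0-jn J3 has e-setter on 3)
β1 →GY1  (J2: last free bond brings flow in)
β0 →GY1  (GY GY1: same side as bond 1)
β5 →J1  (1-jn J1 has f-setter on 0)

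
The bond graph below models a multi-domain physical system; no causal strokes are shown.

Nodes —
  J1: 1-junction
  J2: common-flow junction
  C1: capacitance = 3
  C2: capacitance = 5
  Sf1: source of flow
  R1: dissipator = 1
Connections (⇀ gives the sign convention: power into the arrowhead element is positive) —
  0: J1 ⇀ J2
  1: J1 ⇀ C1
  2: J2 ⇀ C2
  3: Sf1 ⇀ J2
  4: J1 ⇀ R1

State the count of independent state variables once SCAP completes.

bond 3 →Sf1  (Sf1 (Sf) sets flow on bond)
bond 0 →J2  (J2: bond 3 brought flow, rest push out)
bond 2 →J2  (J2 flow already set via bond 3)
bond 1 →J1  (1-jn J1 has f-setter on 0)
bond 4 →J1  (1-jn J1 has f-setter on 0)

2  (C1, C2 all integral)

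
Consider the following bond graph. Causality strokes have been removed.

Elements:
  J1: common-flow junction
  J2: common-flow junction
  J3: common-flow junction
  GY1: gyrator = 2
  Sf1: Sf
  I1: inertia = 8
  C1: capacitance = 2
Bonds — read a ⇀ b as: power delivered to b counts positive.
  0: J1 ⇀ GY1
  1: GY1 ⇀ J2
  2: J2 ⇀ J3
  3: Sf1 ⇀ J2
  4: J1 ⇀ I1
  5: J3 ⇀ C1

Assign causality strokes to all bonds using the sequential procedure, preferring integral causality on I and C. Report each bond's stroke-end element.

β3 →Sf1  (Sf1 fixes flow; stroke at Sf1)
β1 →J2  (J2: bond 3 brought flow, rest push out)
β2 →J2  (J2: bond 3 brought flow, rest push out)
β5 →J3  (common-f at J3 fixed by 2)
β0 →J1  (GY1 both-in/both-out from 1)
β4 →I1  (closing 1-jn rule on J1)

β0 →J1
β1 →J2
β2 →J2
β3 →Sf1
β4 →I1
β5 →J3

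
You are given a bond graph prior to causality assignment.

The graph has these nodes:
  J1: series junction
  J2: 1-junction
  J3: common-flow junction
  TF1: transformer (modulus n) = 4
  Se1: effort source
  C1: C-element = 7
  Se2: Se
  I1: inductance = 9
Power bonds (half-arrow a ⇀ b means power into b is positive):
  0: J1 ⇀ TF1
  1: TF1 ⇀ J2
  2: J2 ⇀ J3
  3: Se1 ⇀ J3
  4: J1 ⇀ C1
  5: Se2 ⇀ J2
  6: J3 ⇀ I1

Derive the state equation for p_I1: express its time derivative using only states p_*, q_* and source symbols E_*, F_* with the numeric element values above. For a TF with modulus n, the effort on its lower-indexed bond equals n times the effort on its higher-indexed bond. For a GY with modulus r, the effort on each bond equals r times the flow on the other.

b3 stroke→J3  (Se1 fixes effort; stroke away)
b5 stroke→J2  (Se2 fixes effort; stroke away)
b4 stroke→J1  (C1 outputs effort q/C1)
b0 stroke→TF1  (J1: last free bond brings flow in)
b1 stroke→J2  (TF TF1: opposite of bond 0)
b2 stroke→J3  (J2: last free bond brings flow in)
b6 stroke→I1  (closing 1-jn rule on J3)

dp_I1/dt = E_Se1 + E_Se2 - q_C1/28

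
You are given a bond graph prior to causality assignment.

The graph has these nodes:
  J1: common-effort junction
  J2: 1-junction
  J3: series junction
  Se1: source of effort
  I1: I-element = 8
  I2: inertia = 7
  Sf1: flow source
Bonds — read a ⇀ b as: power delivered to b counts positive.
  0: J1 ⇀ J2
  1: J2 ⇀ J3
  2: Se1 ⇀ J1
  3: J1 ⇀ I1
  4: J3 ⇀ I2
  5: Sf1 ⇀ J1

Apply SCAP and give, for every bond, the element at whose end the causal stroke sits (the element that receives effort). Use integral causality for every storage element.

b2 stroke at J1  (Se1: effort source, stroke at far end)
b5 stroke at Sf1  (Sf1: flow source, stroke at near end)
b0 stroke at J2  (J1: bond 2 brought effort, rest push out)
b3 stroke at I1  (J1 effort already set via bond 2)
b1 stroke at J3  (closing 1-jn rule on J2)
b4 stroke at I2  (only one flow-in slot at J3)

b0 stroke→J2
b1 stroke→J3
b2 stroke→J1
b3 stroke→I1
b4 stroke→I2
b5 stroke→Sf1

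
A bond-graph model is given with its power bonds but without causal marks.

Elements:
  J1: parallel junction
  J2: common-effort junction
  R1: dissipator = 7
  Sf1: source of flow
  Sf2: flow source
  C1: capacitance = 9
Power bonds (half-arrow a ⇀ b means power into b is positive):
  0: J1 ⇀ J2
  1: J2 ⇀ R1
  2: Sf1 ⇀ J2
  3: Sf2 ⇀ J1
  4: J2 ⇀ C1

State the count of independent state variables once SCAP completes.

1  (C1 all integral)

bond 2 |Sf1  (Sf1 fixes flow; stroke at Sf1)
bond 3 |Sf2  (source Sf2 imposes f)
bond 0 |J1  (J1 needs exactly one e-in)
bond 4 |J2  (C1 outputs effort q/C1)
bond 1 |R1  (common-e at J2 fixed by 4)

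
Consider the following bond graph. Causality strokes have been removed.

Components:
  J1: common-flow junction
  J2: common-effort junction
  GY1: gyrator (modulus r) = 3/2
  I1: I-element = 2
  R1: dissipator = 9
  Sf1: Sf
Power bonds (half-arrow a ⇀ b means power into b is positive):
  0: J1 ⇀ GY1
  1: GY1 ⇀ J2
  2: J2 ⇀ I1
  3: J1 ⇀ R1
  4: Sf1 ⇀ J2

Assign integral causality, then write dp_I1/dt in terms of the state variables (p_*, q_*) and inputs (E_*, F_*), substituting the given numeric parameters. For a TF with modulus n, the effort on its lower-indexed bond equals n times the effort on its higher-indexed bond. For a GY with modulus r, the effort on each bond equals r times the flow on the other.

dp_I1/dt = F_Sf1/4 - p_I1/8

#4 stroke→Sf1  (Sf1 (Sf) sets flow on bond)
#2 stroke→I1  (I1: I, integral causality)
#1 stroke→J2  (closing 0-jn rule on J2)
#0 stroke→J1  (GY1 both-in/both-out from 1)
#3 stroke→R1  (J1 needs exactly one f-in)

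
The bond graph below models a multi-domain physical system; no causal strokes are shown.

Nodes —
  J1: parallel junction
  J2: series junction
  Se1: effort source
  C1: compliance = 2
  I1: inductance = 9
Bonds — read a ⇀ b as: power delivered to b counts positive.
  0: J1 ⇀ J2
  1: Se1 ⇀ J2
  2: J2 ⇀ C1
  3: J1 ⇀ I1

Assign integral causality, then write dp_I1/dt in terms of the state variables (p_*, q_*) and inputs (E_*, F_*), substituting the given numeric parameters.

dp_I1/dt = -E_Se1 + q_C1/2

b1 |J2  (source Se1 imposes e)
b2 |J2  (C1: C, integral causality)
b0 |J1  (J2 needs exactly one f-in)
b3 |I1  (common-e at J1 fixed by 0)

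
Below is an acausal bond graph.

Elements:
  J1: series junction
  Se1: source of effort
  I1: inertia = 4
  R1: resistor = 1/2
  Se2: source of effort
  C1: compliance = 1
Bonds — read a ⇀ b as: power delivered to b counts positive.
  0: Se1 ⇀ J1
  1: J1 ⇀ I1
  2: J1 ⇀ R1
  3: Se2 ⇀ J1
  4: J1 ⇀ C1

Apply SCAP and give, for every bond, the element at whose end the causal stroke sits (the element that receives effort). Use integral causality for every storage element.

b0 stroke→J1
b1 stroke→I1
b2 stroke→J1
b3 stroke→J1
b4 stroke→J1

#0 stroke→J1  (Se1: effort source, stroke at far end)
#3 stroke→J1  (Se2: effort source, stroke at far end)
#1 stroke→I1  (prefer integral on I1)
#2 stroke→J1  (J1: bond 1 brought flow, rest push out)
#4 stroke→J1  (1-jn J1 has f-setter on 1)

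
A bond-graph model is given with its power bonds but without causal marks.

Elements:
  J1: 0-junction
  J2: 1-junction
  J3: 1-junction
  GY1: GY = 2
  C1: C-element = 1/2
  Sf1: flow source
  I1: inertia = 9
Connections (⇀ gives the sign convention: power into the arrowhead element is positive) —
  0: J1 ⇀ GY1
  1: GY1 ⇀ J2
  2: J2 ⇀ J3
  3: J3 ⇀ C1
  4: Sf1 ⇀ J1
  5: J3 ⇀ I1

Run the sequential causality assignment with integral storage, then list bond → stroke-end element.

β4 stroke→Sf1  (source Sf1 imposes f)
β0 stroke→J1  (only one effort-in slot at J1)
β1 stroke→J2  (GY GY1: same side as bond 0)
β2 stroke→J3  (only one flow-in slot at J2)
β3 stroke→J3  (C1: C, integral causality)
β5 stroke→I1  (J3 needs exactly one f-in)

β0 stroke at J1
β1 stroke at J2
β2 stroke at J3
β3 stroke at J3
β4 stroke at Sf1
β5 stroke at I1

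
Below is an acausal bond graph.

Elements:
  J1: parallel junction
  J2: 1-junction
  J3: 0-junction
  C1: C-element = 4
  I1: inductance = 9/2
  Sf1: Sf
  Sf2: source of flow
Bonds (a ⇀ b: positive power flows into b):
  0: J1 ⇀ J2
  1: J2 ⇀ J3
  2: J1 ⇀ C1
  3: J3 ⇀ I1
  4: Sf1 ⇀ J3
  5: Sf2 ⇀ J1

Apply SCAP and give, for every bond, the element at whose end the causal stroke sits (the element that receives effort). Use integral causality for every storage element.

b4 stroke→Sf1  (Sf1 fixes flow; stroke at Sf1)
b5 stroke→Sf2  (Sf2 (Sf) sets flow on bond)
b2 stroke→J1  (C1 outputs effort q/C1)
b0 stroke→J2  (common-e at J1 fixed by 2)
b1 stroke→J3  (only one flow-in slot at J2)
b3 stroke→I1  (J3 effort already set via bond 1)

β0 |J2
β1 |J3
β2 |J1
β3 |I1
β4 |Sf1
β5 |Sf2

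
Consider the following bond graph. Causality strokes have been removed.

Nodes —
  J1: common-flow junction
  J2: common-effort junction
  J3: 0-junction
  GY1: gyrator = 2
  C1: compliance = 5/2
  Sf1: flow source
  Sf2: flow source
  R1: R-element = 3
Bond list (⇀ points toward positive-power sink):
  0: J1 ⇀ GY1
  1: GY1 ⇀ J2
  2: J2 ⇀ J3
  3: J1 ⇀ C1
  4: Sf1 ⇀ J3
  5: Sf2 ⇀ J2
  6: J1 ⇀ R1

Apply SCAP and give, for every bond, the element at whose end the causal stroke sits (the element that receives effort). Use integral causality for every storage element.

b0 →J1
b1 →J2
b2 →J3
b3 →J1
b4 →Sf1
b5 →Sf2
b6 →R1

β4 stroke at Sf1  (Sf1: flow source, stroke at near end)
β5 stroke at Sf2  (Sf2 (Sf) sets flow on bond)
β2 stroke at J3  (only one effort-in slot at J3)
β1 stroke at J2  (J2: last free bond brings effort in)
β0 stroke at J1  (through GY1, causality inverts; strokes same side of GY1)
β3 stroke at J1  (C1: C, integral causality)
β6 stroke at R1  (J1 needs exactly one f-in)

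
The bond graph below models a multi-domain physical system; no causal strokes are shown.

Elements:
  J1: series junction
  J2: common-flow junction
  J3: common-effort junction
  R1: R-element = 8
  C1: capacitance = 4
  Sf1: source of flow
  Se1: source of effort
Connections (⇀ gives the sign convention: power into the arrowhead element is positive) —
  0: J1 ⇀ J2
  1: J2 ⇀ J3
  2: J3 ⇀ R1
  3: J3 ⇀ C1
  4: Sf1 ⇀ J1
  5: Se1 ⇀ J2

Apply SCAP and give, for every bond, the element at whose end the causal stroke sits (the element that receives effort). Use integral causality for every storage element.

b4 stroke→Sf1  (Sf1: flow source, stroke at near end)
b5 stroke→J2  (Se1: effort source, stroke at far end)
b0 stroke→J1  (J1 flow already set via bond 4)
b1 stroke→J2  (1-jn J2 has f-setter on 0)
b3 stroke→J3  (C1 integral (e out))
b2 stroke→R1  (0-jn J3 has e-setter on 3)

bond 0 stroke→J1
bond 1 stroke→J2
bond 2 stroke→R1
bond 3 stroke→J3
bond 4 stroke→Sf1
bond 5 stroke→J2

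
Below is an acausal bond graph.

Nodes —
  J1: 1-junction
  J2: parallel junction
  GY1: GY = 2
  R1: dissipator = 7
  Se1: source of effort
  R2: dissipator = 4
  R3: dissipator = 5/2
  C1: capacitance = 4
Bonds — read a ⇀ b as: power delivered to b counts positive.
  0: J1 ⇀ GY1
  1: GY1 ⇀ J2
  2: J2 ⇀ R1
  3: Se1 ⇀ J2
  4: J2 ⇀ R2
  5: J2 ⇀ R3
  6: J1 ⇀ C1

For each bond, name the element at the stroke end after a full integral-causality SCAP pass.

b0 stroke→GY1
b1 stroke→GY1
b2 stroke→R1
b3 stroke→J2
b4 stroke→R2
b5 stroke→R3
b6 stroke→J1

b3 stroke at J2  (source Se1 imposes e)
b1 stroke at GY1  (J2 effort already set via bond 3)
b2 stroke at R1  (J2 effort already set via bond 3)
b4 stroke at R2  (0-jn J2 has e-setter on 3)
b5 stroke at R3  (common-e at J2 fixed by 3)
b0 stroke at GY1  (GY1: gyrator matches bond 1)
b6 stroke at J1  (1-jn J1 has f-setter on 0)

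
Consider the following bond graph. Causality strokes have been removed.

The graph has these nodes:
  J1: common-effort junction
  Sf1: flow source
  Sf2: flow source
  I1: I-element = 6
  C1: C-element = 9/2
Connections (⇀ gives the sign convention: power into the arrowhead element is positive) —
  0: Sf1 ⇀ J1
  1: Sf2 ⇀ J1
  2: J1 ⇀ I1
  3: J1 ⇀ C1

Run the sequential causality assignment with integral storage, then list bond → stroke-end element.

#0 stroke→Sf1
#1 stroke→Sf2
#2 stroke→I1
#3 stroke→J1

#0 |Sf1  (Sf1 fixes flow; stroke at Sf1)
#1 |Sf2  (Sf2 fixes flow; stroke at Sf2)
#2 |I1  (I1: I, integral causality)
#3 |J1  (only one effort-in slot at J1)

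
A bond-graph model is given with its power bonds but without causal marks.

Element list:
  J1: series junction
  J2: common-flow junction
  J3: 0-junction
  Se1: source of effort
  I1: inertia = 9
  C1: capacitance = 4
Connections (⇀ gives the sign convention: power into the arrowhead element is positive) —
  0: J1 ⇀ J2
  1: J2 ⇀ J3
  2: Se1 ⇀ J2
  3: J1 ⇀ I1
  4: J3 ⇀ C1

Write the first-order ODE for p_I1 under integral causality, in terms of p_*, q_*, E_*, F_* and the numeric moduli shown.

dp_I1/dt = E_Se1 - q_C1/4

bond 2 |J2  (source Se1 imposes e)
bond 3 |I1  (prefer integral on I1)
bond 0 |J1  (J1: bond 3 brought flow, rest push out)
bond 1 |J2  (1-jn J2 has f-setter on 0)
bond 4 |J3  (J3 needs exactly one e-in)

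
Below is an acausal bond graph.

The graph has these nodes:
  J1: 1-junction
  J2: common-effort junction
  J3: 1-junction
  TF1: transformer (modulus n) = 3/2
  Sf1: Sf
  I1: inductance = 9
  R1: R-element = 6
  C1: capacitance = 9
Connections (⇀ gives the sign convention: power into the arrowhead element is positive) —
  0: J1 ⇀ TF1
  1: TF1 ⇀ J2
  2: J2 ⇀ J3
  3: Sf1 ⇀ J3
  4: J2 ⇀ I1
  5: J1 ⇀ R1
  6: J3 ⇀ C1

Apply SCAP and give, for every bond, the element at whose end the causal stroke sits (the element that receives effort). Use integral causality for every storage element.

bond 0 stroke→TF1
bond 1 stroke→J2
bond 2 stroke→J3
bond 3 stroke→Sf1
bond 4 stroke→I1
bond 5 stroke→J1
bond 6 stroke→J3

b3 stroke→Sf1  (Sf1 fixes flow; stroke at Sf1)
b2 stroke→J3  (common-f at J3 fixed by 3)
b6 stroke→J3  (common-f at J3 fixed by 3)
b4 stroke→I1  (I1 outputs flow p/I1)
b1 stroke→J2  (only one effort-in slot at J2)
b0 stroke→TF1  (TF TF1: opposite of bond 1)
b5 stroke→J1  (J1: bond 0 brought flow, rest push out)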